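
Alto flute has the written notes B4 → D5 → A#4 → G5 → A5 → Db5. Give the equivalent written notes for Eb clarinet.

D#4 F#4 C##4 B4 C#5 F4

First find concert pitch: the alto flute sounds a perfect fourth below written, so B4 D5 A#4 G5 A5 Db5 sounds F#4 A4 E#4 D5 E5 Ab4.
Then write for Eb clarinet: it sounds a minor third above written, so the part must be a minor third below concert.
F#4 → D#4
A4 → F#4
E#4 → C##4
D5 → B4
E5 → C#5
Ab4 → F4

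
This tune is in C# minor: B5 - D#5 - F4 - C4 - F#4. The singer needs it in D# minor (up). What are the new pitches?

C#6 E#5 G4 D4 G#4

From C# up to D# is a major second; apply that to each pitch.
B5 to C#6
D#5 to E#5
F4 to G4
C4 to D4
F#4 to G#4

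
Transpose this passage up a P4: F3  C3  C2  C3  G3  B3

Bb3 F3 F2 F3 C4 E4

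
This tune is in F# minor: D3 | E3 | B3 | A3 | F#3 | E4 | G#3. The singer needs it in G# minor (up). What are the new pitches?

E3 F#3 C#4 B3 G#3 F#4 A#3

From F# up to G# is a major second; apply that to each pitch.
D3 → E3
E3 → F#3
B3 → C#4
A3 → B3
F#3 → G#3
E4 → F#4
G#3 → A#3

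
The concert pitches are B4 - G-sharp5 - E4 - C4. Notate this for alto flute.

E5 C#6 A4 F4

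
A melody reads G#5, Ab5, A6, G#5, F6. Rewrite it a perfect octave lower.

A perfect octave down from G#5 gives G#4.
Ab5 down a perfect octave is Ab4.
A perfect octave down from A6 gives A5.
A perfect octave down from G#5 gives G#4.
F6: an octave down reaches F, and 12 semitones makes it F5.

G#4 Ab4 A5 G#4 F5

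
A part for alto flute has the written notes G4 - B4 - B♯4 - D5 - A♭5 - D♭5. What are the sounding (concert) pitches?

D4 F#4 F##4 A4 Eb5 Ab4

The alto flute sounds a perfect fourth below written, so transpose each written note down a perfect fourth.
G4 to D4
B4 to F#4
B#4 to F##4
D5 to A4
Ab5 to Eb5
Db5 to Ab4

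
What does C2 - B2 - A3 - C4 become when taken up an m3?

C2: a third up reaches E, and 3 semitones makes it Eb2.
B2: a third up reaches D, and 3 semitones makes it D3.
A minor third up from A3 gives C4.
A minor third up from C4 gives Eb4.

Eb2 D3 C4 Eb4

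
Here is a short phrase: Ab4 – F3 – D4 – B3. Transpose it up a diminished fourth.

Ab4 to Dbb5
F3 to Bbb3
D4 to Gb4
B3 to Eb4

Dbb5 Bbb3 Gb4 Eb4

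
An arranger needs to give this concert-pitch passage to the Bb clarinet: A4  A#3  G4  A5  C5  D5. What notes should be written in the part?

Written C4 sounds as Bb3 on the Bb clarinet, so concert pitches are written a major second up.
A4 gives B4
A#3 gives B#3
G4 gives A4
A5 gives B5
C5 gives D5
D5 gives E5

B4 B#3 A4 B5 D5 E5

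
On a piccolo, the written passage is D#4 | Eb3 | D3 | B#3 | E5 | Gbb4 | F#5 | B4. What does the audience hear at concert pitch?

The piccolo sounds a perfect octave above written, so transpose each written note up a perfect octave.
D#4 becomes D#5
Eb3 becomes Eb4
D3 becomes D4
B#3 becomes B#4
E5 becomes E6
Gbb4 becomes Gbb5
F#5 becomes F#6
B4 becomes B5

D#5 Eb4 D4 B#4 E6 Gbb5 F#6 B5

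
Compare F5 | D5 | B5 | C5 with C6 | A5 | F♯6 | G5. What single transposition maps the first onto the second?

From F5 to C6 is 5 letter names — a fifth of some quality.
F5 to C6 is 7 semitones, which makes it a perfect fifth; the second version is higher, so the direction is up.
Checking another pair — C5 → G5 — gives the same interval.

up a perfect fifth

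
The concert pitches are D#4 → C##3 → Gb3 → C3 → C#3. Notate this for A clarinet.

F#4 E#3 Bbb3 Eb3 E3

Written C4 sounds as A3 on the A clarinet, so concert pitches are written a minor third up.
D#4 -> F#4
C##3 -> E#3
Gb3 -> Bbb3
C3 -> Eb3
C#3 -> E3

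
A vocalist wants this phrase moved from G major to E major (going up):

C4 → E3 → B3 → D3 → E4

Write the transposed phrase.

From G up to E is a major sixth; apply that to each pitch.
C4 gives A4
E3 gives C#4
B3 gives G#4
D3 gives B3
E4 gives C#5

A4 C#4 G#4 B3 C#5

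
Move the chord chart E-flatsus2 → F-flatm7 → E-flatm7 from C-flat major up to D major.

C-flat major up to D major is an augmented second; each chord root moves by that interval while the quality stays the same.
E-flatsus2: root E-flat up an augmented second → F#, giving F#sus2.
F-flatm7: root F-flat up an augmented second → G, giving Gm7.
E-flatm7: root E-flat up an augmented second → F#, giving F#m7.

F#sus2 Gm7 F#m7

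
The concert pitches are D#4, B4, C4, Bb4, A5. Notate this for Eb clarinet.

B#3 G#4 A3 G4 F#5

Written C4 sounds as Eb4 on the Eb clarinet, so concert pitches are written a minor third down.
D#4 gives B#3
B4 gives G#4
C4 gives A3
Bb4 gives G4
A5 gives F#5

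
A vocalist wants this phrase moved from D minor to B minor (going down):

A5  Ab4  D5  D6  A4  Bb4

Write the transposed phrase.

F#5 F4 B4 B5 F#4 G4

From D down to B is a minor third; apply that to each pitch.
A5 -> F#5
Ab4 -> F4
D5 -> B4
D6 -> B5
A4 -> F#4
Bb4 -> G4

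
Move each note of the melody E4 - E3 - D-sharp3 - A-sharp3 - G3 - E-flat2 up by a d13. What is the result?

E4: a thirteenth up reaches C, and 19 semitones makes it Cb6.
E3 up a diminished thirteenth is Cb5.
D#3: a thirteenth up reaches B, and 19 semitones makes it Bb4.
A#3: a thirteenth up reaches F, and 19 semitones makes it F5.
A diminished thirteenth up from G3 gives Ebb5.
Eb2: a thirteenth up reaches C, and 19 semitones makes it Cbb4.

Cb6 Cb5 Bb4 F5 Ebb5 Cbb4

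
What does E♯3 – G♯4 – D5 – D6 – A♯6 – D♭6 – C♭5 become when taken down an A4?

E#3 down an augmented fourth is B2.
An augmented fourth down from G#4 gives D4.
An augmented fourth down from D5 gives Ab4.
An augmented fourth down from D6 gives Ab5.
A#6: a fourth down reaches E, and 6 semitones makes it E6.
Db6 down an augmented fourth is Abb5.
An augmented fourth down from Cb5 gives Gbb4.

B2 D4 Ab4 Ab5 E6 Abb5 Gbb4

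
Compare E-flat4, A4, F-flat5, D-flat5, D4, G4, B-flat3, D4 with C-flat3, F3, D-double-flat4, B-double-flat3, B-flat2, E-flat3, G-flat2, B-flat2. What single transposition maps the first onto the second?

down a major tenth

Take the first pair: Eb4 → Cb3. E to C spans 10 letter names, so the interval is some kind of tenth.
Cb3 to Eb4 is 16 semitones, which makes it a major tenth; the second version is lower, so the direction is down.
Checking another pair — D4 → Bb2 — gives the same interval.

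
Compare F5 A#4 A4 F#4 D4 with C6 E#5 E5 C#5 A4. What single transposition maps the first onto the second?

up a perfect fifth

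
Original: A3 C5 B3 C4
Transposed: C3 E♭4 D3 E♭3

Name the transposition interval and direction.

down a major sixth

Take the first pair: A3 → C3. A to C spans 6 letter names, so the interval is some kind of sixth.
C3 to A3 is 9 semitones, which makes it a major sixth; the second version is lower, so the direction is down.
Checking another pair — C4 → Eb3 — gives the same interval.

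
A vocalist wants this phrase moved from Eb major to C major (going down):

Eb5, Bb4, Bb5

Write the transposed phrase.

Eb major to C major down is a minor third, so every note moves down by that interval.
Eb5 gives C5
Bb4 gives G4
Bb5 gives G5

C5 G4 G5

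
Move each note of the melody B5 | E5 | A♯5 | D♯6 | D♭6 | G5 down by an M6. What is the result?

B5 becomes D5
E5 becomes G4
A#5 becomes C#5
D#6 becomes F#5
Db6 becomes Fb5
G5 becomes Bb4

D5 G4 C#5 F#5 Fb5 Bb4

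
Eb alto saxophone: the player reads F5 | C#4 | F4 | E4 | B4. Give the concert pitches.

Written C4 on the Eb alto saxophone sounds as Eb3, a major sixth lower; apply that shift to every note.
F5 → Ab4
C#4 → E3
F4 → Ab3
E4 → G3
B4 → D4

Ab4 E3 Ab3 G3 D4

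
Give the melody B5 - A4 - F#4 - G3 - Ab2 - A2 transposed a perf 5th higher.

B5: a fifth up reaches F, and 7 semitones makes it F#6.
A perfect fifth up from A4 gives E5.
F#4: a fifth up reaches C, and 7 semitones makes it C#5.
A perfect fifth up from G3 gives D4.
A perfect fifth up from Ab2 gives Eb3.
A2: a fifth up reaches E, and 7 semitones makes it E3.

F#6 E5 C#5 D4 Eb3 E3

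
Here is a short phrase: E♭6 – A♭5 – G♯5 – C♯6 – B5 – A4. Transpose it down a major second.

Eb6 to Db6
Ab5 to Gb5
G#5 to F#5
C#6 to B5
B5 to A5
A4 to G4

Db6 Gb5 F#5 B5 A5 G4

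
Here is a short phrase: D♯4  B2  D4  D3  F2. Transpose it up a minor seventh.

C#5 A3 C5 C4 Eb3

D#4 → C#5
B2 → A3
D4 → C5
D3 → C4
F2 → Eb3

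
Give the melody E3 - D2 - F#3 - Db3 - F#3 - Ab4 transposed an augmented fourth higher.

A#3 G#2 B#3 G3 B#3 D5

E3: a fourth up reaches A, and 6 semitones makes it A#3.
D2: a fourth up reaches G, and 6 semitones makes it G#2.
An augmented fourth up from F#3 gives B#3.
An augmented fourth up from Db3 gives G3.
F#3 up an augmented fourth is B#3.
Ab4 up an augmented fourth is D5.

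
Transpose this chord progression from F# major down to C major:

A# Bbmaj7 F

E Fbmaj7 Cb

F# major down to C major is an augmented fourth; each chord root moves by that interval while the quality stays the same.
A#: root A# down an augmented fourth → E, giving E.
Bbmaj7: root Bb down an augmented fourth → Fb, giving Fbmaj7.
F: root F down an augmented fourth → Cb, giving Cb.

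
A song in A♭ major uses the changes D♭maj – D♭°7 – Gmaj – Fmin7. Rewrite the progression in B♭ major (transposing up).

Ebmaj Eb°7 Amaj Gmin7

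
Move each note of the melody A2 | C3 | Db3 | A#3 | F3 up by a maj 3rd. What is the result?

A major third up from A2 gives C#3.
A major third up from C3 gives E3.
Db3: a third up reaches F, and 4 semitones makes it F3.
A major third up from A#3 gives C##4.
A major third up from F3 gives A3.

C#3 E3 F3 C##4 A3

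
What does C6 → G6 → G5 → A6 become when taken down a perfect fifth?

F5 C6 C5 D6

C6 down a perfect fifth is F5.
G6 down a perfect fifth is C6.
A perfect fifth down from G5 gives C5.
A perfect fifth down from A6 gives D6.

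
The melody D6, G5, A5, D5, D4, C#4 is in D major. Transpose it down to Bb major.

Bb5 Eb5 F5 Bb4 Bb3 A3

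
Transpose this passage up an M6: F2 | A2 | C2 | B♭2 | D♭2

D3 F#3 A2 G3 Bb2

F2 becomes D3
A2 becomes F#3
C2 becomes A2
Bb2 becomes G3
Db2 becomes Bb2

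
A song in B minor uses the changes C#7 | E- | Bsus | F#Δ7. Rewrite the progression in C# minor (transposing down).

B minor down to C# minor is a minor seventh; each chord root moves by that interval while the quality stays the same.
C#7: root C# down a minor seventh → D#, giving D#7.
E-: root E down a minor seventh → F#, giving F#-.
Bsus: root B down a minor seventh → C#, giving C#sus.
F#Δ7: root F# down a minor seventh → G#, giving G#Δ7.

D#7 F#- C#sus G#Δ7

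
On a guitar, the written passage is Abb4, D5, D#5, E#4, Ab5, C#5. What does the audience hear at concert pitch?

Abb3 D4 D#4 E#3 Ab4 C#4

Written C4 on the guitar sounds as C3, a perfect octave lower; apply that shift to every note.
Abb4 -> Abb3
D5 -> D4
D#5 -> D#4
E#4 -> E#3
Ab5 -> Ab4
C#5 -> C#4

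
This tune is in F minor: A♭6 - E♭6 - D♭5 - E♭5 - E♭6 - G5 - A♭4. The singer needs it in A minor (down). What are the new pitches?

From F down to A is a minor sixth; apply that to each pitch.
Ab6 gives C6
Eb6 gives G5
Db5 gives F4
Eb5 gives G4
Eb6 gives G5
G5 gives B4
Ab4 gives C4

C6 G5 F4 G4 G5 B4 C4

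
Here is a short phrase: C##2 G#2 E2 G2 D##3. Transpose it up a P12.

G##3 D#4 B3 D4 A##4

C##2 up a perfect twelfth is G##3.
G#2: a twelfth up reaches D, and 19 semitones makes it D#4.
E2 up a perfect twelfth is B3.
A perfect twelfth up from G2 gives D4.
D##3 up a perfect twelfth is A##4.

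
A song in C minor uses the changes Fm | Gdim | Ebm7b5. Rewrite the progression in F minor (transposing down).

C minor down to F minor is a perfect fifth; each chord root moves by that interval while the quality stays the same.
Fm: root F down a perfect fifth → Bb, giving Bbm.
Gdim: root G down a perfect fifth → C, giving Cdim.
Ebm7b5: root Eb down a perfect fifth → Ab, giving Abm7b5.

Bbm Cdim Abm7b5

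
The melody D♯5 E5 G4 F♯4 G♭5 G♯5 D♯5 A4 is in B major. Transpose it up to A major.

C#6 D6 F5 E5 Fb6 F#6 C#6 G5

B major to A major up is a minor seventh, so every note moves up by that interval.
D#5 becomes C#6
E5 becomes D6
G4 becomes F5
F#4 becomes E5
Gb5 becomes Fb6
G#5 becomes F#6
D#5 becomes C#6
A4 becomes G5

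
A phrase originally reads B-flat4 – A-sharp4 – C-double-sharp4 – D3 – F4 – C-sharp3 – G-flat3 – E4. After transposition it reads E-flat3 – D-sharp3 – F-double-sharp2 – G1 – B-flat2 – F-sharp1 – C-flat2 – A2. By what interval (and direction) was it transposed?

down a perfect twelfth

Take the first pair: Bb4 → Eb3. B to E spans 12 letter names, so the interval is some kind of twelfth.
Eb3 to Bb4 is 19 semitones, which makes it a perfect twelfth; the second version is lower, so the direction is down.
Checking another pair — E4 → A2 — gives the same interval.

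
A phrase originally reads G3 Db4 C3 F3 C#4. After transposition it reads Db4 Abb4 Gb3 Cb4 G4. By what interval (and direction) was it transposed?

up a diminished fifth

Take the first pair: G3 → Db4. G to D spans 5 letter names, so the interval is some kind of fifth.
G3 to Db4 is 6 semitones, which makes it a diminished fifth; the second version is higher, so the direction is up.
Checking another pair — C#4 → G4 — gives the same interval.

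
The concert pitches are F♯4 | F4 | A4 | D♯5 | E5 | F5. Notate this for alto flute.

B4 Bb4 D5 G#5 A5 Bb5

The alto flute sounds a perfect fourth below written, so the written part must be a perfect fourth above concert — transpose each note up.
F#4 becomes B4
F4 becomes Bb4
A4 becomes D5
D#5 becomes G#5
E5 becomes A5
F5 becomes Bb5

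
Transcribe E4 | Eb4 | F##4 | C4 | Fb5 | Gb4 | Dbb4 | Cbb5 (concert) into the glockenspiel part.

E2 Eb2 F##2 C2 Fb3 Gb2 Dbb2 Cbb3

Written C4 sounds as C6 on the glockenspiel, so concert pitches are written a perfect fifteenth down.
E4 becomes E2
Eb4 becomes Eb2
F##4 becomes F##2
C4 becomes C2
Fb5 becomes Fb3
Gb4 becomes Gb2
Dbb4 becomes Dbb2
Cbb5 becomes Cbb3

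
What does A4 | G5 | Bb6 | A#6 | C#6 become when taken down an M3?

F4 Eb5 Gb6 F#6 A5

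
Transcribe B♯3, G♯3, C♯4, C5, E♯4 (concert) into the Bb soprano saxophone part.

C##4 A#3 D#4 D5 F##4

The Bb soprano saxophone sounds a major second below written, so the written part must be a major second above concert — transpose each note up.
B#3 gives C##4
G#3 gives A#3
C#4 gives D#4
C5 gives D5
E#4 gives F##4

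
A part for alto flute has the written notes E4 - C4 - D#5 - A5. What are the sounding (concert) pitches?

Written C4 on the alto flute sounds as G3, a perfect fourth lower; apply that shift to every note.
E4 to B3
C4 to G3
D#5 to A#4
A5 to E5

B3 G3 A#4 E5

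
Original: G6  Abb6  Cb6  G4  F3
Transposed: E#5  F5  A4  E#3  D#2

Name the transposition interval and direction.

From G6 to E#5 is 10 letter names — a tenth of some quality.
E#5 to G6 is 14 semitones, which makes it a diminished tenth; the second version is lower, so the direction is down.
Checking another pair — F3 → D#2 — gives the same interval.

down a diminished tenth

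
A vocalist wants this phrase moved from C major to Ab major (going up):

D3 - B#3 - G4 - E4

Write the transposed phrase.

From C up to Ab is a minor sixth; apply that to each pitch.
D3 -> Bb3
B#3 -> G#4
G4 -> Eb5
E4 -> C5

Bb3 G#4 Eb5 C5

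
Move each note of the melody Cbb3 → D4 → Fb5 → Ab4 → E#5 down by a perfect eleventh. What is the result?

Gbb1 A2 Cb4 Eb3 B#3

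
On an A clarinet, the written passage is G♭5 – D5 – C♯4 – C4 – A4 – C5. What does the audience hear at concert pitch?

Eb5 B4 A#3 A3 F#4 A4

The A clarinet sounds a minor third below written, so transpose each written note down a minor third.
Gb5 gives Eb5
D5 gives B4
C#4 gives A#3
C4 gives A3
A4 gives F#4
C5 gives A4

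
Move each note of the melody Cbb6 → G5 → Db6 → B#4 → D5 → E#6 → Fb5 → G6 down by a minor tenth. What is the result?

A minor tenth down from Cbb6 gives Abb4.
G5: a tenth down reaches E, and 15 semitones makes it E4.
A minor tenth down from Db6 gives Bb4.
B#4: a tenth down reaches G, and 15 semitones makes it G##3.
D5: a tenth down reaches B, and 15 semitones makes it B3.
A minor tenth down from E#6 gives C##5.
Fb5 down a minor tenth is Db4.
A minor tenth down from G6 gives E5.

Abb4 E4 Bb4 G##3 B3 C##5 Db4 E5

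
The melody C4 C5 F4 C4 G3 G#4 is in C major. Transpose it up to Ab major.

Ab4 Ab5 Db5 Ab4 Eb4 E5

C major to Ab major up is a minor sixth, so every note moves up by that interval.
C4 → Ab4
C5 → Ab5
F4 → Db5
C4 → Ab4
G3 → Eb4
G#4 → E5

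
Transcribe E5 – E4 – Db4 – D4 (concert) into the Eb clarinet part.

Written C4 sounds as Eb4 on the Eb clarinet, so concert pitches are written a minor third down.
E5 gives C#5
E4 gives C#4
Db4 gives Bb3
D4 gives B3

C#5 C#4 Bb3 B3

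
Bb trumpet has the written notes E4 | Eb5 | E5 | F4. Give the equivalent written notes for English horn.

First find concert pitch: the Bb trumpet sounds a major second below written, so E4 Eb5 E5 F4 sounds D4 Db5 D5 Eb4.
Then write for English horn: it sounds a perfect fifth below written, so the part must be a perfect fifth above concert.
D4 → A4
Db5 → Ab5
D5 → A5
Eb4 → Bb4

A4 Ab5 A5 Bb4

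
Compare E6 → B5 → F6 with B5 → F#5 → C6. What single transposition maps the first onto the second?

From E6 to B5 is 4 letter names — a fourth of some quality.
B5 to E6 is 5 semitones, which makes it a perfect fourth; the second version is lower, so the direction is down.
Checking another pair — F6 → C6 — gives the same interval.

down a perfect fourth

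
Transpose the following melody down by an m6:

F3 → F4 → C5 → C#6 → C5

A2 A3 E4 E#5 E4

F3 -> A2
F4 -> A3
C5 -> E4
C#6 -> E#5
C5 -> E4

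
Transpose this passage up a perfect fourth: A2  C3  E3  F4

D3 F3 A3 Bb4

A2: a fourth up reaches D, and 5 semitones makes it D3.
C3: a fourth up reaches F, and 5 semitones makes it F3.
E3: a fourth up reaches A, and 5 semitones makes it A3.
F4 up a perfect fourth is Bb4.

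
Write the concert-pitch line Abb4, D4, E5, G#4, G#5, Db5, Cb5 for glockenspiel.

The glockenspiel sounds a perfect fifteenth above written, so the written part must be a perfect fifteenth below concert — transpose each note down.
Abb4 becomes Abb2
D4 becomes D2
E5 becomes E3
G#4 becomes G#2
G#5 becomes G#3
Db5 becomes Db3
Cb5 becomes Cb3

Abb2 D2 E3 G#2 G#3 Db3 Cb3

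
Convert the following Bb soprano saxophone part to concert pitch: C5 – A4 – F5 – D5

Bb4 G4 Eb5 C5

The Bb soprano saxophone sounds a major second below written, so transpose each written note down a major second.
C5 gives Bb4
A4 gives G4
F5 gives Eb5
D5 gives C5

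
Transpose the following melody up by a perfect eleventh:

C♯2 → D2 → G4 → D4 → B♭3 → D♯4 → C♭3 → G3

C#2 -> F#3
D2 -> G3
G4 -> C6
D4 -> G5
Bb3 -> Eb5
D#4 -> G#5
Cb3 -> Fb4
G3 -> C5

F#3 G3 C6 G5 Eb5 G#5 Fb4 C5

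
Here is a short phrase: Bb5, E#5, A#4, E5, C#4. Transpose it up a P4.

Eb6 A#5 D#5 A5 F#4

Bb5 up a perfect fourth is Eb6.
E#5: a fourth up reaches A, and 5 semitones makes it A#5.
A perfect fourth up from A#4 gives D#5.
E5: a fourth up reaches A, and 5 semitones makes it A5.
C#4 up a perfect fourth is F#4.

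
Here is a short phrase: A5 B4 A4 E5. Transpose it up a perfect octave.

A5 up a perfect octave is A6.
A perfect octave up from B4 gives B5.
A perfect octave up from A4 gives A5.
E5 up a perfect octave is E6.

A6 B5 A5 E6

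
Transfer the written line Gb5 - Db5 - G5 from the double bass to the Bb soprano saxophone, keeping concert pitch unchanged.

Ab4 Eb4 A4

First find concert pitch: the double bass sounds a perfect octave below written, so Gb5 Db5 G5 sounds Gb4 Db4 G4.
Then write for Bb soprano saxophone: it sounds a major second below written, so the part must be a major second above concert.
Gb4 → Ab4
Db4 → Eb4
G4 → A4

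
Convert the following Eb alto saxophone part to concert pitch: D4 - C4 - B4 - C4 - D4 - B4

The Eb alto saxophone sounds a major sixth below written, so transpose each written note down a major sixth.
D4 becomes F3
C4 becomes Eb3
B4 becomes D4
C4 becomes Eb3
D4 becomes F3
B4 becomes D4

F3 Eb3 D4 Eb3 F3 D4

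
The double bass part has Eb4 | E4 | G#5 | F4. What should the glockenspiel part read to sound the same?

Eb1 E1 G#2 F1

First find concert pitch: the double bass sounds a perfect octave below written, so Eb4 E4 G#5 F4 sounds Eb3 E3 G#4 F3.
Then write for glockenspiel: it sounds a perfect fifteenth above written, so the part must be a perfect fifteenth below concert.
Eb3 → Eb1
E3 → E1
G#4 → G#2
F3 → F1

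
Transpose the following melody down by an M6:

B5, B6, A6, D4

D5 D6 C6 F3

B5 down a major sixth is D5.
A major sixth down from B6 gives D6.
A6 down a major sixth is C6.
A major sixth down from D4 gives F3.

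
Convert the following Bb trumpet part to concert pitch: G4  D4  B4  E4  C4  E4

F4 C4 A4 D4 Bb3 D4

Written C4 on the Bb trumpet sounds as Bb3, a major second lower; apply that shift to every note.
G4 gives F4
D4 gives C4
B4 gives A4
E4 gives D4
C4 gives Bb3
E4 gives D4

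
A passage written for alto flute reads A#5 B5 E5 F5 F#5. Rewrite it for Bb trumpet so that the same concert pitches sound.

F##5 G#5 C#5 D5 D#5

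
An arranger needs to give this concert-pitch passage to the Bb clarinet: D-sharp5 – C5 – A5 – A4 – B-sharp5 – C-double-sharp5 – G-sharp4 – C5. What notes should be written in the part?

E#5 D5 B5 B4 C##6 D##5 A#4 D5

The Bb clarinet sounds a major second below written, so the written part must be a major second above concert — transpose each note up.
D#5 becomes E#5
C5 becomes D5
A5 becomes B5
A4 becomes B4
B#5 becomes C##6
C##5 becomes D##5
G#4 becomes A#4
C5 becomes D5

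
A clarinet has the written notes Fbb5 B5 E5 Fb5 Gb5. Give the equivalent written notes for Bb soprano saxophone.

First find concert pitch: the A clarinet sounds a minor third below written, so Fbb5 B5 E5 Fb5 Gb5 sounds Dbb5 G#5 C#5 Db5 Eb5.
Then write for Bb soprano saxophone: it sounds a major second below written, so the part must be a major second above concert.
Dbb5 → Ebb5
G#5 → A#5
C#5 → D#5
Db5 → Eb5
Eb5 → F5

Ebb5 A#5 D#5 Eb5 F5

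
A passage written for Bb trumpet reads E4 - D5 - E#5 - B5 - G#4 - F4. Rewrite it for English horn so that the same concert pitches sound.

A4 G5 A#5 E6 C#5 Bb4

First find concert pitch: the Bb trumpet sounds a major second below written, so E4 D5 E#5 B5 G#4 F4 sounds D4 C5 D#5 A5 F#4 Eb4.
Then write for English horn: it sounds a perfect fifth below written, so the part must be a perfect fifth above concert.
D4 → A4
C5 → G5
D#5 → A#5
A5 → E6
F#4 → C#5
Eb4 → Bb4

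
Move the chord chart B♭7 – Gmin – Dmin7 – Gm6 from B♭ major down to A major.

B♭ major down to A major is a minor second; each chord root moves by that interval while the quality stays the same.
B♭7: root B♭ down a minor second → A, giving A7.
Gmin: root G down a minor second → F#, giving F#min.
Dmin7: root D down a minor second → C#, giving C#min7.
Gm6: root G down a minor second → F#, giving F#m6.

A7 F#min C#min7 F#m6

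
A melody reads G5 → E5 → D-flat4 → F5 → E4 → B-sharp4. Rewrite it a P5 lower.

C5 A4 Gb3 Bb4 A3 E#4

G5: a fifth down reaches C, and 7 semitones makes it C5.
E5 down a perfect fifth is A4.
Db4: a fifth down reaches G, and 7 semitones makes it Gb3.
A perfect fifth down from F5 gives Bb4.
E4 down a perfect fifth is A3.
B#4 down a perfect fifth is E#4.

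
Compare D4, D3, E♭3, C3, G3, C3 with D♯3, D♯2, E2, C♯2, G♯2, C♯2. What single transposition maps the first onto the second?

down a diminished octave

From D4 to D#3 is 8 letter names — an octave of some quality.
D#3 to D4 is 11 semitones, which makes it a diminished octave; the second version is lower, so the direction is down.
Checking another pair — C3 → C#2 — gives the same interval.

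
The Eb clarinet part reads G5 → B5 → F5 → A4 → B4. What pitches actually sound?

Bb5 D6 Ab5 C5 D5

Written C4 on the Eb clarinet sounds as Eb4, a minor third higher; apply that shift to every note.
G5 gives Bb5
B5 gives D6
F5 gives Ab5
A4 gives C5
B4 gives D5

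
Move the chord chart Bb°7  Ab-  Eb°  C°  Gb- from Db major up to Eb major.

C°7 Bb- F° D° Ab-

Db major up to Eb major is a major second; each chord root moves by that interval while the quality stays the same.
Bb°7: root Bb up a major second → C, giving C°7.
Ab-: root Ab up a major second → Bb, giving Bb-.
Eb°: root Eb up a major second → F, giving F°.
C°: root C up a major second → D, giving D°.
Gb-: root Gb up a major second → Ab, giving Ab-.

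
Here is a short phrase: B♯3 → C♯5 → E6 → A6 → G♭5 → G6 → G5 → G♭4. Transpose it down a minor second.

A##3 B#4 D#6 G#6 F5 F#6 F#5 F4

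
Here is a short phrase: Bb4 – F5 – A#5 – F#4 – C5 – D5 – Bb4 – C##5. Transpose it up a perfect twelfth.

Bb4 becomes F6
F5 becomes C7
A#5 becomes E#7
F#4 becomes C#6
C5 becomes G6
D5 becomes A6
Bb4 becomes F6
C##5 becomes G##6

F6 C7 E#7 C#6 G6 A6 F6 G##6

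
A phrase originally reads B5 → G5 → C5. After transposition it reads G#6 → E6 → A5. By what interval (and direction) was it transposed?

up a major sixth

Take the first pair: B5 → G#6. B to G spans 6 letter names, so the interval is some kind of sixth.
B5 to G#6 is 9 semitones, which makes it a major sixth; the second version is higher, so the direction is up.
Checking another pair — C5 → A5 — gives the same interval.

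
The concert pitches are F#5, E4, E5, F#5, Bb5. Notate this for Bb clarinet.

G#5 F#4 F#5 G#5 C6

The Bb clarinet sounds a major second below written, so the written part must be a major second above concert — transpose each note up.
F#5 -> G#5
E4 -> F#4
E5 -> F#5
F#5 -> G#5
Bb5 -> C6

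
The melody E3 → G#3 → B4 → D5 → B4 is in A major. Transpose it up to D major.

A major to D major up is a perfect fourth, so every note moves up by that interval.
E3 -> A3
G#3 -> C#4
B4 -> E5
D5 -> G5
B4 -> E5

A3 C#4 E5 G5 E5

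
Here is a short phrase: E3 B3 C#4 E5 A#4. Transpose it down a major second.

D3 A3 B3 D5 G#4

E3: a second down reaches D, and 2 semitones makes it D3.
B3 down a major second is A3.
C#4: a second down reaches B, and 2 semitones makes it B3.
E5: a second down reaches D, and 2 semitones makes it D5.
A#4: a second down reaches G, and 2 semitones makes it G#4.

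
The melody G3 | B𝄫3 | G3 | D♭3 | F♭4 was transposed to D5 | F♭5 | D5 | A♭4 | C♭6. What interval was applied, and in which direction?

up a perfect twelfth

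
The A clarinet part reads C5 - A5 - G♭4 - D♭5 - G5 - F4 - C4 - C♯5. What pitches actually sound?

Written C4 on the A clarinet sounds as A3, a minor third lower; apply that shift to every note.
C5 gives A4
A5 gives F#5
Gb4 gives Eb4
Db5 gives Bb4
G5 gives E5
F4 gives D4
C4 gives A3
C#5 gives A#4

A4 F#5 Eb4 Bb4 E5 D4 A3 A#4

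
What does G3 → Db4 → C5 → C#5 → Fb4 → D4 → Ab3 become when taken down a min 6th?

B2 F3 E4 E#4 Ab3 F#3 C3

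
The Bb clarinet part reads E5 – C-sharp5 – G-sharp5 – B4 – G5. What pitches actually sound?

D5 B4 F#5 A4 F5

Written C4 on the Bb clarinet sounds as Bb3, a major second lower; apply that shift to every note.
E5 becomes D5
C#5 becomes B4
G#5 becomes F#5
B4 becomes A4
G5 becomes F5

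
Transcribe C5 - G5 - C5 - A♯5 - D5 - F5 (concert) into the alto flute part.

F5 C6 F5 D#6 G5 Bb5

Written C4 sounds as G3 on the alto flute, so concert pitches are written a perfect fourth up.
C5 to F5
G5 to C6
C5 to F5
A#5 to D#6
D5 to G5
F5 to Bb5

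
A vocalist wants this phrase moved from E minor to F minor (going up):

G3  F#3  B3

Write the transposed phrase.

Ab3 G3 C4

From E up to F is a minor second; apply that to each pitch.
G3 gives Ab3
F#3 gives G3
B3 gives C4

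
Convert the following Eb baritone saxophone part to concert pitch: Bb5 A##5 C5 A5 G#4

Db4 C##4 Eb3 C4 B2

The Eb baritone saxophone sounds a major thirteenth below written, so transpose each written note down a major thirteenth.
Bb5 -> Db4
A##5 -> C##4
C5 -> Eb3
A5 -> C4
G#4 -> B2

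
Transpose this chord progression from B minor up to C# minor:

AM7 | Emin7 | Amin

B minor up to C# minor is a major second; each chord root moves by that interval while the quality stays the same.
AM7: root A up a major second → B, giving BM7.
Emin7: root E up a major second → F#, giving F#min7.
Amin: root A up a major second → B, giving Bmin.

BM7 F#min7 Bmin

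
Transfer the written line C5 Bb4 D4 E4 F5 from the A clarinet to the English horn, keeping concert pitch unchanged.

First find concert pitch: the A clarinet sounds a minor third below written, so C5 Bb4 D4 E4 F5 sounds A4 G4 B3 C#4 D5.
Then write for English horn: it sounds a perfect fifth below written, so the part must be a perfect fifth above concert.
A4 → E5
G4 → D5
B3 → F#4
C#4 → G#4
D5 → A5

E5 D5 F#4 G#4 A5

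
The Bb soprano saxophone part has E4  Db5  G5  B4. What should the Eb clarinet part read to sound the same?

First find concert pitch: the Bb soprano saxophone sounds a major second below written, so E4 Db5 G5 B4 sounds D4 Cb5 F5 A4.
Then write for Eb clarinet: it sounds a minor third above written, so the part must be a minor third below concert.
D4 → B3
Cb5 → Ab4
F5 → D5
A4 → F#4

B3 Ab4 D5 F#4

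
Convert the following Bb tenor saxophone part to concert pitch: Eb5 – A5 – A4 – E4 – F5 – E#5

Written C4 on the Bb tenor saxophone sounds as Bb2, a major ninth lower; apply that shift to every note.
Eb5 → Db4
A5 → G4
A4 → G3
E4 → D3
F5 → Eb4
E#5 → D#4

Db4 G4 G3 D3 Eb4 D#4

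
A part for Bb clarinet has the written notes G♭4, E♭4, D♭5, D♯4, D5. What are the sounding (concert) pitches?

Fb4 Db4 Cb5 C#4 C5

Written C4 on the Bb clarinet sounds as Bb3, a major second lower; apply that shift to every note.
Gb4 gives Fb4
Eb4 gives Db4
Db5 gives Cb5
D#4 gives C#4
D5 gives C5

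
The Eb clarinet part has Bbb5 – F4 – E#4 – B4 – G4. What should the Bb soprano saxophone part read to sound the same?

First find concert pitch: the Eb clarinet sounds a minor third above written, so Bbb5 F4 E#4 B4 G4 sounds Dbb6 Ab4 G#4 D5 Bb4.
Then write for Bb soprano saxophone: it sounds a major second below written, so the part must be a major second above concert.
Dbb6 → Ebb6
Ab4 → Bb4
G#4 → A#4
D5 → E5
Bb4 → C5

Ebb6 Bb4 A#4 E5 C5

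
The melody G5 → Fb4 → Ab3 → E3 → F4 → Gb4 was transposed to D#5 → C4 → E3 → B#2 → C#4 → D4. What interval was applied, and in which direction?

down a diminished fourth

Take the first pair: G5 → D#5. G to D spans 4 letter names, so the interval is some kind of fourth.
D#5 to G5 is 4 semitones, which makes it a diminished fourth; the second version is lower, so the direction is down.
Checking another pair — Gb4 → D4 — gives the same interval.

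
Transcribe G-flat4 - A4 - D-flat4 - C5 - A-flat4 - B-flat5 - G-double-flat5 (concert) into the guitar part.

Written C4 sounds as C3 on the guitar, so concert pitches are written a perfect octave up.
Gb4 to Gb5
A4 to A5
Db4 to Db5
C5 to C6
Ab4 to Ab5
Bb5 to Bb6
Gbb5 to Gbb6

Gb5 A5 Db5 C6 Ab5 Bb6 Gbb6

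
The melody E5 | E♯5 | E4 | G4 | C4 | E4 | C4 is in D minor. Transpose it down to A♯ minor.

D minor to A♯ minor down is a diminished fourth, so every note moves down by that interval.
E5 -> B#4
E#5 -> B##4
E4 -> B#3
G4 -> D#4
C4 -> G#3
E4 -> B#3
C4 -> G#3

B#4 B##4 B#3 D#4 G#3 B#3 G#3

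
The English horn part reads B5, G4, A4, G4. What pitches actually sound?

E5 C4 D4 C4

The English horn sounds a perfect fifth below written, so transpose each written note down a perfect fifth.
B5 gives E5
G4 gives C4
A4 gives D4
G4 gives C4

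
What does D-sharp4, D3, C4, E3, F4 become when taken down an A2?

D#4: a second down reaches C, and 3 semitones makes it C4.
An augmented second down from D3 gives Cb3.
C4 down an augmented second is Bbb3.
E3 down an augmented second is Db3.
An augmented second down from F4 gives Ebb4.

C4 Cb3 Bbb3 Db3 Ebb4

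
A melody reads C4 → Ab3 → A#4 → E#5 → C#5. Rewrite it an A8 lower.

Cb3 Abb2 A3 E4 C4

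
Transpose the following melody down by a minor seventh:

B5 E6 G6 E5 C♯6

B5 down a minor seventh is C#5.
E6 down a minor seventh is F#5.
G6: a seventh down reaches A, and 10 semitones makes it A5.
E5 down a minor seventh is F#4.
A minor seventh down from C#6 gives D#5.

C#5 F#5 A5 F#4 D#5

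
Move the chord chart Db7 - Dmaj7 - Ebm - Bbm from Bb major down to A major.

Bb major down to A major is a minor second; each chord root moves by that interval while the quality stays the same.
Db7: root Db down a minor second → C, giving C7.
Dmaj7: root D down a minor second → C#, giving C#maj7.
Ebm: root Eb down a minor second → D, giving Dm.
Bbm: root Bb down a minor second → A, giving Am.

C7 C#maj7 Dm Am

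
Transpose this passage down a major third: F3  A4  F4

Db3 F4 Db4

F3 down a major third is Db3.
A4 down a major third is F4.
F4 down a major third is Db4.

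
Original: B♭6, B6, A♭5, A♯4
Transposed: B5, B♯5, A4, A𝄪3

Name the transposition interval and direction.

down a diminished octave

From Bb6 to B5 is 8 letter names — an octave of some quality.
B5 to Bb6 is 11 semitones, which makes it a diminished octave; the second version is lower, so the direction is down.
Checking another pair — A#4 → A##3 — gives the same interval.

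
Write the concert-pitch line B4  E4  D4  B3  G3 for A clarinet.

D5 G4 F4 D4 Bb3

Written C4 sounds as A3 on the A clarinet, so concert pitches are written a minor third up.
B4 gives D5
E4 gives G4
D4 gives F4
B3 gives D4
G3 gives Bb3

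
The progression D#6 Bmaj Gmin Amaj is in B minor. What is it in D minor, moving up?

B minor up to D minor is a minor third; each chord root moves by that interval while the quality stays the same.
D#6: root D# up a minor third → F#, giving F#6.
Bmaj: root B up a minor third → D, giving Dmaj.
Gmin: root G up a minor third → Bb, giving Bbmin.
Amaj: root A up a minor third → C, giving Cmaj.

F#6 Dmaj Bbmin Cmaj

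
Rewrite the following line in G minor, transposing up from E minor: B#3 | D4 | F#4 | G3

E minor to G minor up is a minor third, so every note moves up by that interval.
B#3 gives D#4
D4 gives F4
F#4 gives A4
G3 gives Bb3

D#4 F4 A4 Bb3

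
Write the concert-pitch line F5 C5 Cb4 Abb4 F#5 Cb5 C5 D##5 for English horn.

C6 G5 Gb4 Ebb5 C#6 Gb5 G5 A##5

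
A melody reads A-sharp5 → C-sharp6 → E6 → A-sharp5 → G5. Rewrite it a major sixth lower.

C#5 E5 G5 C#5 Bb4

A major sixth down from A#5 gives C#5.
C#6 down a major sixth is E5.
E6: a sixth down reaches G, and 9 semitones makes it G5.
A#5: a sixth down reaches C, and 9 semitones makes it C#5.
G5: a sixth down reaches B, and 9 semitones makes it Bb4.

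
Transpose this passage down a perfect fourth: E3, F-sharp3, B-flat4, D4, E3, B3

E3 down a perfect fourth is B2.
F#3 down a perfect fourth is C#3.
A perfect fourth down from Bb4 gives F4.
A perfect fourth down from D4 gives A3.
E3 down a perfect fourth is B2.
B3 down a perfect fourth is F#3.

B2 C#3 F4 A3 B2 F#3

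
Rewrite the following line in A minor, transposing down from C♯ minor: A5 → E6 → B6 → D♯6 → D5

C♯ minor to A minor down is a major third, so every note moves down by that interval.
A5 becomes F5
E6 becomes C6
B6 becomes G6
D#6 becomes B5
D5 becomes Bb4

F5 C6 G6 B5 Bb4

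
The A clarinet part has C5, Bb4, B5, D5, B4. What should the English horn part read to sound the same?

First find concert pitch: the A clarinet sounds a minor third below written, so C5 Bb4 B5 D5 B4 sounds A4 G4 G#5 B4 G#4.
Then write for English horn: it sounds a perfect fifth below written, so the part must be a perfect fifth above concert.
A4 → E5
G4 → D5
G#5 → D#6
B4 → F#5
G#4 → D#5

E5 D5 D#6 F#5 D#5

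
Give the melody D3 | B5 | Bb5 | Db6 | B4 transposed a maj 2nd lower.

D3 down a major second is C3.
B5: a second down reaches A, and 2 semitones makes it A5.
Bb5: a second down reaches A, and 2 semitones makes it Ab5.
Db6 down a major second is Cb6.
B4: a second down reaches A, and 2 semitones makes it A4.

C3 A5 Ab5 Cb6 A4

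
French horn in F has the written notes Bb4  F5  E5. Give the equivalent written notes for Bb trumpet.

F4 C5 B4

First find concert pitch: the French horn in F sounds a perfect fifth below written, so Bb4 F5 E5 sounds Eb4 Bb4 A4.
Then write for Bb trumpet: it sounds a major second below written, so the part must be a major second above concert.
Eb4 → F4
Bb4 → C5
A4 → B4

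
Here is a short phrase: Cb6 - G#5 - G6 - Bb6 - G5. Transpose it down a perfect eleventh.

Gb4 D#4 D5 F5 D4

Cb6 to Gb4
G#5 to D#4
G6 to D5
Bb6 to F5
G5 to D4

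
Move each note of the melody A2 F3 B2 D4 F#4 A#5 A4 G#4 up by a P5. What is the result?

E3 C4 F#3 A4 C#5 E#6 E5 D#5

A2 -> E3
F3 -> C4
B2 -> F#3
D4 -> A4
F#4 -> C#5
A#5 -> E#6
A4 -> E5
G#4 -> D#5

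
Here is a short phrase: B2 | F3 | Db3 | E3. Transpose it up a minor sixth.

B2 → G3
F3 → Db4
Db3 → Bbb3
E3 → C4

G3 Db4 Bbb3 C4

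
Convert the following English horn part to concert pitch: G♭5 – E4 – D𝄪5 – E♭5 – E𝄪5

Cb5 A3 G##4 Ab4 A##4

The English horn sounds a perfect fifth below written, so transpose each written note down a perfect fifth.
Gb5 → Cb5
E4 → A3
D##5 → G##4
Eb5 → Ab4
E##5 → A##4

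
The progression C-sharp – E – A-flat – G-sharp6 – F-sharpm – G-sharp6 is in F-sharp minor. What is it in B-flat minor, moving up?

F-sharp minor up to B-flat minor is a diminished fourth; each chord root moves by that interval while the quality stays the same.
C-sharp: root C-sharp up a diminished fourth → F, giving F.
E: root E up a diminished fourth → Ab, giving Ab.
A-flat: root A-flat up a diminished fourth → Dbb, giving Dbb.
G-sharp6: root G-sharp up a diminished fourth → C, giving C6.
F-sharpm: root F-sharp up a diminished fourth → Bb, giving Bbm.
G-sharp6: root G-sharp up a diminished fourth → C, giving C6.

F Ab Dbb C6 Bbm C6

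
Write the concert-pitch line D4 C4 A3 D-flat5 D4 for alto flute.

G4 F4 D4 Gb5 G4

The alto flute sounds a perfect fourth below written, so the written part must be a perfect fourth above concert — transpose each note up.
D4 -> G4
C4 -> F4
A3 -> D4
Db5 -> Gb5
D4 -> G4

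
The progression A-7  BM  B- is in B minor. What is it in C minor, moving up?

Bb-7 CM C-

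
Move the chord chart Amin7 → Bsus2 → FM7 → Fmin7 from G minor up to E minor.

F#min7 G#sus2 DM7 Dmin7

G minor up to E minor is a major sixth; each chord root moves by that interval while the quality stays the same.
Amin7: root A up a major sixth → F#, giving F#min7.
Bsus2: root B up a major sixth → G#, giving G#sus2.
FM7: root F up a major sixth → D, giving DM7.
Fmin7: root F up a major sixth → D, giving Dmin7.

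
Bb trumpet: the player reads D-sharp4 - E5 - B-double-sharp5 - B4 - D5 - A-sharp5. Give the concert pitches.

Written C4 on the Bb trumpet sounds as Bb3, a major second lower; apply that shift to every note.
D#4 to C#4
E5 to D5
B##5 to A##5
B4 to A4
D5 to C5
A#5 to G#5

C#4 D5 A##5 A4 C5 G#5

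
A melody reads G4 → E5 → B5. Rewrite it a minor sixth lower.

G4 down a minor sixth is B3.
A minor sixth down from E5 gives G#4.
B5: a sixth down reaches D, and 8 semitones makes it D#5.

B3 G#4 D#5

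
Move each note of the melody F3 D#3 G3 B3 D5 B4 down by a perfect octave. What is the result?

A perfect octave down from F3 gives F2.
D#3 down a perfect octave is D#2.
G3: an octave down reaches G, and 12 semitones makes it G2.
B3: an octave down reaches B, and 12 semitones makes it B2.
D5 down a perfect octave is D4.
B4: an octave down reaches B, and 12 semitones makes it B3.

F2 D#2 G2 B2 D4 B3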